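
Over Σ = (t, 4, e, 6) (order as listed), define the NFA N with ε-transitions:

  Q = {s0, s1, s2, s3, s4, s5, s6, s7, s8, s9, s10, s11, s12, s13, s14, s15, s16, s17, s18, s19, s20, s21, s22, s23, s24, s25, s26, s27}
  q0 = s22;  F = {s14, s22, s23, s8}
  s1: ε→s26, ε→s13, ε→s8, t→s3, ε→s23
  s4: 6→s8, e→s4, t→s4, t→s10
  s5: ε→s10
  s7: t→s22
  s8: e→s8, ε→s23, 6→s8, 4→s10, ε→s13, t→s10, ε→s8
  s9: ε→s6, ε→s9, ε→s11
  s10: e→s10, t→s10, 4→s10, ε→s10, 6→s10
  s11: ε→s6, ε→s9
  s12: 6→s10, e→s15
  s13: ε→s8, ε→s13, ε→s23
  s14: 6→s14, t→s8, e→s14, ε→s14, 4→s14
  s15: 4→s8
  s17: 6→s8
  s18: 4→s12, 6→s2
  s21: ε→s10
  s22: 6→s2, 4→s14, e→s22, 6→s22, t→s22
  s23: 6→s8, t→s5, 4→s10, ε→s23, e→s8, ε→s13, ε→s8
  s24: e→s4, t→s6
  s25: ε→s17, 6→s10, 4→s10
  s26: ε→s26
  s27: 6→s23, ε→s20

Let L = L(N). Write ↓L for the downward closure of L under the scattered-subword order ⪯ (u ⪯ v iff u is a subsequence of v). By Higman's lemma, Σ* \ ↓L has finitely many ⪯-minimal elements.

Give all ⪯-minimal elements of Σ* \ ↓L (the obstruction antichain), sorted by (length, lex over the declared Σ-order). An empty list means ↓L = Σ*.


min(Σ*\↓L) = [4tt, 4t4].

|Q|=28, |F|=4, |δ|=63 (25 ε).
min D↑ (4 st, q0=0, F={3}): 0:t→0,4→1,e→0,6→0 1:t→2,4→1,e→1,6→1 2:t→3,4→3,e→2,6→2 3:t→3,4→3,e→3,6→3 (ε-aug+det+¬).
'4tt': |S_i|=[8, 6, 5, 2] end={s10,s5} rej; 3/3 single-dels accept.
'4t4': run [8, 6, 5, 1] end={s10} rej; 3/3 deletions ∈↓L.
2 minimals (antichain).


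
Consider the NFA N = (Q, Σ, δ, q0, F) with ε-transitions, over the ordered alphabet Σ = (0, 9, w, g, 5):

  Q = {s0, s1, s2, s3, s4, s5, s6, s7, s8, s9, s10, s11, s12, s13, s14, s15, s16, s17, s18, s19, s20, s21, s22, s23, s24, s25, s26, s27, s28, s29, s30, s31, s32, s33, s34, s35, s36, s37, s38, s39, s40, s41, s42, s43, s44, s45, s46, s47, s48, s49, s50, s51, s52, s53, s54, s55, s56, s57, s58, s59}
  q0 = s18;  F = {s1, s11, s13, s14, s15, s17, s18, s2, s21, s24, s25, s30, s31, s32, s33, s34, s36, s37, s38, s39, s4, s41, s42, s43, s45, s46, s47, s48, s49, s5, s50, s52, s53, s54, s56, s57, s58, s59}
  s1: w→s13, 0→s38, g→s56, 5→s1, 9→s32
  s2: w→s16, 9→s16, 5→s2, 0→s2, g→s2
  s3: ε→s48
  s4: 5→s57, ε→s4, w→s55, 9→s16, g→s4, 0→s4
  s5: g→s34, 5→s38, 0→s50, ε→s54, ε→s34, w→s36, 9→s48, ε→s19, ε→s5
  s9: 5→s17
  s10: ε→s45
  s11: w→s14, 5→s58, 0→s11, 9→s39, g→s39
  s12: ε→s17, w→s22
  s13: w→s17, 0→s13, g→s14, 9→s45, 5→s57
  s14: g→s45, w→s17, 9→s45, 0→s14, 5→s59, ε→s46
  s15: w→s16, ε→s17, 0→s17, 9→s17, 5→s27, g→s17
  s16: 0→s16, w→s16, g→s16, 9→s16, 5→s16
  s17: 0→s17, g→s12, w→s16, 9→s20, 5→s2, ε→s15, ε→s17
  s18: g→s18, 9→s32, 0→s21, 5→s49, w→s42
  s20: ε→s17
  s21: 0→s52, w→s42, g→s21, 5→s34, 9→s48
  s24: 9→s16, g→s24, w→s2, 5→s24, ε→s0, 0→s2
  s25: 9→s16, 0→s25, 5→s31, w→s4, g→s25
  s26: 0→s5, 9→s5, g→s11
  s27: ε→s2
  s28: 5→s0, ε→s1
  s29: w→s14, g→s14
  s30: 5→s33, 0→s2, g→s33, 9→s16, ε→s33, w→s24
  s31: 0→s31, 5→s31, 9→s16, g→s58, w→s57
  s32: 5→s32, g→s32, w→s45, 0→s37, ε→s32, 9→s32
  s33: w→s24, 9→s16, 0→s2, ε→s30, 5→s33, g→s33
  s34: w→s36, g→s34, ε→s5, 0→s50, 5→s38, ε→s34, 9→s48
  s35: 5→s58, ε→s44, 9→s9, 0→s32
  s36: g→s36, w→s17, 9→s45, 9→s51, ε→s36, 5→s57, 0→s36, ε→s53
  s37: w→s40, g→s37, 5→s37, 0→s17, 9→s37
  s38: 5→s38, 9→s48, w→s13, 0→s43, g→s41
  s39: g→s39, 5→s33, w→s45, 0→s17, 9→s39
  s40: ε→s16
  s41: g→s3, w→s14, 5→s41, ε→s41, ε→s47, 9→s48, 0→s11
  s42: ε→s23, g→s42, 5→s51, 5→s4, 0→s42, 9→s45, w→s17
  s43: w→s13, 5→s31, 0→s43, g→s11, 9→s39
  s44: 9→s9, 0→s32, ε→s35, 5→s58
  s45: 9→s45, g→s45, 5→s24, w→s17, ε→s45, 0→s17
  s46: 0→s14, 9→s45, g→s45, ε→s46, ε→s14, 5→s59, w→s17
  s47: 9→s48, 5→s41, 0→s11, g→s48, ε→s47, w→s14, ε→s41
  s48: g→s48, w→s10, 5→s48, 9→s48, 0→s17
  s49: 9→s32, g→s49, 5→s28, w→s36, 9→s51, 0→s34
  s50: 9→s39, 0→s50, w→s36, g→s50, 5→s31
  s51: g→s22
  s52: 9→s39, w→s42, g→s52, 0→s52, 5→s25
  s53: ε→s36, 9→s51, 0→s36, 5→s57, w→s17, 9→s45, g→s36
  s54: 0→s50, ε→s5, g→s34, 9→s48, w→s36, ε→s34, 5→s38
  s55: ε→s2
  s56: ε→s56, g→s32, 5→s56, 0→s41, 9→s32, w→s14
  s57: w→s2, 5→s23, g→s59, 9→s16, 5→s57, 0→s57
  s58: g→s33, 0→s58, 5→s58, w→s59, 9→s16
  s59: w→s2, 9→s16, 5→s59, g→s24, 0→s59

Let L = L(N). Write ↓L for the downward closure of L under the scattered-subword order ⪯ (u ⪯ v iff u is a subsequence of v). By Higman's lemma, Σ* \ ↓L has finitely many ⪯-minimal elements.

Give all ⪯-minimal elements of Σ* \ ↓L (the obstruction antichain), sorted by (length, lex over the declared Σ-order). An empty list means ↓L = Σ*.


min(Σ*\↓L) = [90w, www, w59, 0059, 55gg0w].

|Q|=60, |F|=38, |δ|=254 (39 ε).
min D↑ (32 st, q0=0, F={18}): 0:0→1,9→2,w→3,g→0,5→4 1:0→5,9→6,w→3,g→1,5→7 2:0→8,9→2,w→9,g→2,5→2 3:0→3,9→9,w→10,g→3,5→11 4:0→7,9→2,w→12,g→4,5→13 5:0→5,9→14,w→3,g→5,5→15 6:0→10,9→6,w→9,g→6,5→6 7:0→16,9→6,w→12,g→7,5→17 8:0→10,9→8,w→18,g→8,5→8 9:0→10,9→9,w→10,g→9,5→19 10:0→10,9→10,w→18,g→10,5→20 11:0→11,9→18,w→20,g→11,5→21 12:0→12,9→9,w→10,g→12,5→21 13:0→17,9→2,w→22,g→23,5→13 14:0→10,9→14,w→9,g→14,5→24 15:0→15,9→18,w→11,g→15,5→25 16:0→16,9→14,w→12,g→16,5→25 17:0→26,9→6,w→22,g→27,5→17 18:0→18,9→18,w→18,g→18,5→18 19:0→20,9→18,w→20,g→19,5→19 20:0→20,9→18,w→18,g→20,5→20 21:0→21,9→18,w→20,g→28,5→21 22:0→22,9→9,w→10,g→29,5→21 23:0→27,9→2,w→29,g→2,5→23 24:0→20,9→18,w→19,g→24,5→24 25:0→25,9→18,w→21,g→30,5→25 26:0→26,9→14,w→22,g→31,5→25 27:0→31,9→6,w→29,g→6,5→27 28:0→28,9→18,w→20,g→19,5→28 29:0→29,9→9,w→10,g→9,5→28 30:0→30,9→18,w→28,g→24,5→30 31:0→31,9→14,w→29,g→14,5→30 [Hopcroft].
'90w': |S_i|=[52, 20, 10, 3] end={s16,s22,s40} — reject; 3/3 single-dels accept.
'www': N↓-sim [52, 25, 9, 2] end={s16,s22} ∉↓L; 3/3 single-dels accept.
'w59': run [52, 25, 12, 1] end={s16} rej; 3/3 deletions ∈↓L.
'0059': run [52, 46, 33, 17, 1] end={s16} ∉↓L; 4/4 del acc.
'55gg0w': run [52, 48, 36, 28, 20, 10, 3] end={s16,s22,s40} rej; 6/6 deletions ∈↓L.
5 minimals (antichain).


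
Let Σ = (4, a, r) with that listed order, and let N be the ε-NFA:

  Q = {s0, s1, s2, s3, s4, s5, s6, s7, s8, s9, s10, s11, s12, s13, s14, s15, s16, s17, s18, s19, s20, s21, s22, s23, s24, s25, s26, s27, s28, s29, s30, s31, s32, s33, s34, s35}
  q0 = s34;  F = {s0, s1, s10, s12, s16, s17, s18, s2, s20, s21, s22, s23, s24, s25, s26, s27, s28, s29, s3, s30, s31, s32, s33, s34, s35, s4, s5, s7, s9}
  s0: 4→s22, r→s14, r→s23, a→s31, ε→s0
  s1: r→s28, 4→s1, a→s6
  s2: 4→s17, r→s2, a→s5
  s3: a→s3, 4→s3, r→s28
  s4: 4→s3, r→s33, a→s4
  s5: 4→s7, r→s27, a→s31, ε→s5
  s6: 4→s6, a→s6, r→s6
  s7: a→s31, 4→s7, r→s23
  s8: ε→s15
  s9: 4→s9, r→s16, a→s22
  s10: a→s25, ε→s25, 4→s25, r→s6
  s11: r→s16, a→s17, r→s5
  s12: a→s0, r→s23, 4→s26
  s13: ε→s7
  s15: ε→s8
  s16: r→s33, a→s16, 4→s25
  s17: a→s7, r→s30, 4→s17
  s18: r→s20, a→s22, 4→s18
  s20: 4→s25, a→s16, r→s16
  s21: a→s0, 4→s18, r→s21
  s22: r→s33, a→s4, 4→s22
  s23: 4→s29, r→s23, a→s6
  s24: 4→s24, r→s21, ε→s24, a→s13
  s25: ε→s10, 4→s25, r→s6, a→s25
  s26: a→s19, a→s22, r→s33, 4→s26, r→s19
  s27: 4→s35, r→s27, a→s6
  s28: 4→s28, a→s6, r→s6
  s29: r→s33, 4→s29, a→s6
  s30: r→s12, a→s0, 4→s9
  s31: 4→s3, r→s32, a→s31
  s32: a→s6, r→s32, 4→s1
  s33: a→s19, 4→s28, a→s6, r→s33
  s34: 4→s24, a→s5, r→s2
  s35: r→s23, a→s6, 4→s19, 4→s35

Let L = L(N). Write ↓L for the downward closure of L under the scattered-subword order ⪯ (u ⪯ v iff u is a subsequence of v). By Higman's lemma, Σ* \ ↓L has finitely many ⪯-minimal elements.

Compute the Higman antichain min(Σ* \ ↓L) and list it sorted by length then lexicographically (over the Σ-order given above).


Antichain: [ara, aa4rr, 4r4r4r, r4rrra].

|Q|=36, |F|=29, |δ|=106 (8 ε).
min D↑ (29 st, q0=0, F={15}): 0:4→1,a→2,r→3 1:4→1,a→4,r→5 2:4→4,a→6,r→7 3:4→8,a→2,r→3 4:4→4,a→6,r→9 5:4→10,a→11,r→5 6:4→12,a→6,r→13 7:4→14,a→15,r→7 8:4→8,a→4,r→16 9:4→17,a→15,r→9 10:4→10,a→18,r→19 11:4→18,a→6,r→9 12:4→12,a→12,r→20 13:4→21,a→15,r→13 14:4→14,a→15,r→9 15:4→15,a→15,r→15 16:4→22,a→11,r→23 17:4→17,a→15,r→24 18:4→18,a→25,r→24 19:4→26,a→27,r→27 20:4→20,a→15,r→15 21:4→21,a→15,r→20 22:4→22,a→18,r→27 23:4→28,a→11,r→9 24:4→20,a→15,r→24 25:4→12,a→25,r→24 26:4→26,a→26,r→15 27:4→26,a→27,r→24 28:4→28,a→18,r→24 (ε-aug+det+¬).
'ara': run [33, 22, 11, 2] end={s19,s6} ∉↓L; 3/3 del acc.
'aa4rr': run [33, 22, 12, 6, 2, 1] end={s6} ∉↓L; 5/5 del acc.
'4r4r4r': run [33, 29, 24, 16, 8, 4, 1] end={s6} — reject; 6/6 del acc.
'r4rrra': N↓-sim [33, 30, 26, 22, 19, 9, 2] end={s19,s6} rej; 6/6 deletions ∈↓L.
4 obstructions.


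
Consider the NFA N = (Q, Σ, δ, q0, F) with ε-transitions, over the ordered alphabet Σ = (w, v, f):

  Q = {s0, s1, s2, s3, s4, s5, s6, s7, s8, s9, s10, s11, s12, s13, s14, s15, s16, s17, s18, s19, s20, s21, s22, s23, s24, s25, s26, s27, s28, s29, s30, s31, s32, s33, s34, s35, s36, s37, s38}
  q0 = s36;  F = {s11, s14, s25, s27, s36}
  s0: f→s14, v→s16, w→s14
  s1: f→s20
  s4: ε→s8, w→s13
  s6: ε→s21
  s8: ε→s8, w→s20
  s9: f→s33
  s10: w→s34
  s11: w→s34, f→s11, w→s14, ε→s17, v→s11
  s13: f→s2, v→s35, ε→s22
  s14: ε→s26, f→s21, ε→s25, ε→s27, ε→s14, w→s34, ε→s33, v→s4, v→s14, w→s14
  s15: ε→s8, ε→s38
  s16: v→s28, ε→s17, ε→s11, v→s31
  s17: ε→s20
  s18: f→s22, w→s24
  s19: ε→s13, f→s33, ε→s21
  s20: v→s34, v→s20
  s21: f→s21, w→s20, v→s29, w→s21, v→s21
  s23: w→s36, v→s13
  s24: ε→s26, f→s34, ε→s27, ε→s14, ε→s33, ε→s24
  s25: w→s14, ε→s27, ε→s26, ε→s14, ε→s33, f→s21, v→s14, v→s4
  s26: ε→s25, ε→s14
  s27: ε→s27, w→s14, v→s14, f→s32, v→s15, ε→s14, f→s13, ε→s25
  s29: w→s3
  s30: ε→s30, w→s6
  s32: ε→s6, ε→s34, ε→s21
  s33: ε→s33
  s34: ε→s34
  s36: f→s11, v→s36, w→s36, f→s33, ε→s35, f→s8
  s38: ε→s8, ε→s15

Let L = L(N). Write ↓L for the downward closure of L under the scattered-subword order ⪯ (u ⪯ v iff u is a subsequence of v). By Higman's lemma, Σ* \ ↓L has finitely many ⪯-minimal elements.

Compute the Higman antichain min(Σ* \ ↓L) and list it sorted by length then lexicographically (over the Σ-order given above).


|Q|=39, |F|=5, |δ|=90 (40 ε).
min D↑ (4 st, q0=0, F={3}): 0:w→0,v→0,f→1 1:w→2,v→1,f→1 2:w→2,v→2,f→3 3:w→3,v→3,f→3 [Hopcroft].
'fwf': N↓-sim [23, 22, 20, 11] end={s13,s2,s20,s21,s22,s29,s3,s32,s34,s35,s6} rej; 3/3 deletions ∈↓L.
1 words, ⪯-incomp.

min(Σ*\↓L) = [fwf].


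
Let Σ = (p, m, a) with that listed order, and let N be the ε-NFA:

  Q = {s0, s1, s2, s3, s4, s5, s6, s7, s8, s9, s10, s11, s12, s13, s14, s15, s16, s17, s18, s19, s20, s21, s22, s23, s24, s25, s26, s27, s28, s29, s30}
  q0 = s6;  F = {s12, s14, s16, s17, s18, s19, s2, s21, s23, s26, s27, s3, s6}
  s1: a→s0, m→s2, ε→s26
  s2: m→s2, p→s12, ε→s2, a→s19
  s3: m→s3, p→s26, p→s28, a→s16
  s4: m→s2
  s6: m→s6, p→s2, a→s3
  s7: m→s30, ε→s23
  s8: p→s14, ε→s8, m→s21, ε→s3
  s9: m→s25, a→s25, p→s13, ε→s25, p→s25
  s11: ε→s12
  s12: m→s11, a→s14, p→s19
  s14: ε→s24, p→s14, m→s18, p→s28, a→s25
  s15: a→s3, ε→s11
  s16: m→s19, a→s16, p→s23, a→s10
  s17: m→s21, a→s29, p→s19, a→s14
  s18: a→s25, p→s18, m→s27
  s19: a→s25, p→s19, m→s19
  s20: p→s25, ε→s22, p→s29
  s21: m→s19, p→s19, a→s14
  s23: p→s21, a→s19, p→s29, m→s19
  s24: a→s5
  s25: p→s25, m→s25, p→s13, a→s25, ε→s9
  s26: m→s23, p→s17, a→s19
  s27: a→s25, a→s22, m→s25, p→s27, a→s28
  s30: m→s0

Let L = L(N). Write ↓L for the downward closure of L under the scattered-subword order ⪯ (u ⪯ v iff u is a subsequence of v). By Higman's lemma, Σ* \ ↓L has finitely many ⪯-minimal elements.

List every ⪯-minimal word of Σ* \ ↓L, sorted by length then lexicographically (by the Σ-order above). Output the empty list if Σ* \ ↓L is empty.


|Q|=31, |F|=13, |δ|=76 (11 ε).
min D↑ (14 st, q0=0, F={8}): 0:p→1,m→0,a→2 1:p→3,m→1,a→4 2:p→5,m→2,a→6 3:p→4,m→3,a→7 4:p→4,m→4,a→8 5:p→9,m→10,a→4 6:p→10,m→4,a→6 7:p→7,m→11,a→8 8:p→8,m→8,a→8 9:p→4,m→12,a→7 10:p→12,m→4,a→4 11:p→11,m→13,a→8 12:p→4,m→4,a→7 13:p→13,m→8,a→8.
'paa': N↓-sim [23, 19, 12, 6] end={s13,s22,s25,s28,s5,s9} rej; 3/3 del acc.
'pppa': run [23, 19, 16, 11, 6] end={s13,s22,s25,s28,s5,s9} rej; 4/4 del acc.
'aama': |S_i|=[23, 19, 16, 8, 5] end={s13,s22,s25,s28,s9} — reject; 4/4 single-dels accept.
'apmma': N↓-sim [23, 19, 16, 14, 8, 5] end={s13,s22,s25,s28,s9} — reject; 5/5 deletions ∈↓L.
'ppammm': N↓-sim [23, 19, 16, 11, 7, 6, 3] end={s13,s25,s9} — reject; 6/6 del acc.
5 obstructions.

Antichain: [paa, pppa, aama, apmma, ppammm].


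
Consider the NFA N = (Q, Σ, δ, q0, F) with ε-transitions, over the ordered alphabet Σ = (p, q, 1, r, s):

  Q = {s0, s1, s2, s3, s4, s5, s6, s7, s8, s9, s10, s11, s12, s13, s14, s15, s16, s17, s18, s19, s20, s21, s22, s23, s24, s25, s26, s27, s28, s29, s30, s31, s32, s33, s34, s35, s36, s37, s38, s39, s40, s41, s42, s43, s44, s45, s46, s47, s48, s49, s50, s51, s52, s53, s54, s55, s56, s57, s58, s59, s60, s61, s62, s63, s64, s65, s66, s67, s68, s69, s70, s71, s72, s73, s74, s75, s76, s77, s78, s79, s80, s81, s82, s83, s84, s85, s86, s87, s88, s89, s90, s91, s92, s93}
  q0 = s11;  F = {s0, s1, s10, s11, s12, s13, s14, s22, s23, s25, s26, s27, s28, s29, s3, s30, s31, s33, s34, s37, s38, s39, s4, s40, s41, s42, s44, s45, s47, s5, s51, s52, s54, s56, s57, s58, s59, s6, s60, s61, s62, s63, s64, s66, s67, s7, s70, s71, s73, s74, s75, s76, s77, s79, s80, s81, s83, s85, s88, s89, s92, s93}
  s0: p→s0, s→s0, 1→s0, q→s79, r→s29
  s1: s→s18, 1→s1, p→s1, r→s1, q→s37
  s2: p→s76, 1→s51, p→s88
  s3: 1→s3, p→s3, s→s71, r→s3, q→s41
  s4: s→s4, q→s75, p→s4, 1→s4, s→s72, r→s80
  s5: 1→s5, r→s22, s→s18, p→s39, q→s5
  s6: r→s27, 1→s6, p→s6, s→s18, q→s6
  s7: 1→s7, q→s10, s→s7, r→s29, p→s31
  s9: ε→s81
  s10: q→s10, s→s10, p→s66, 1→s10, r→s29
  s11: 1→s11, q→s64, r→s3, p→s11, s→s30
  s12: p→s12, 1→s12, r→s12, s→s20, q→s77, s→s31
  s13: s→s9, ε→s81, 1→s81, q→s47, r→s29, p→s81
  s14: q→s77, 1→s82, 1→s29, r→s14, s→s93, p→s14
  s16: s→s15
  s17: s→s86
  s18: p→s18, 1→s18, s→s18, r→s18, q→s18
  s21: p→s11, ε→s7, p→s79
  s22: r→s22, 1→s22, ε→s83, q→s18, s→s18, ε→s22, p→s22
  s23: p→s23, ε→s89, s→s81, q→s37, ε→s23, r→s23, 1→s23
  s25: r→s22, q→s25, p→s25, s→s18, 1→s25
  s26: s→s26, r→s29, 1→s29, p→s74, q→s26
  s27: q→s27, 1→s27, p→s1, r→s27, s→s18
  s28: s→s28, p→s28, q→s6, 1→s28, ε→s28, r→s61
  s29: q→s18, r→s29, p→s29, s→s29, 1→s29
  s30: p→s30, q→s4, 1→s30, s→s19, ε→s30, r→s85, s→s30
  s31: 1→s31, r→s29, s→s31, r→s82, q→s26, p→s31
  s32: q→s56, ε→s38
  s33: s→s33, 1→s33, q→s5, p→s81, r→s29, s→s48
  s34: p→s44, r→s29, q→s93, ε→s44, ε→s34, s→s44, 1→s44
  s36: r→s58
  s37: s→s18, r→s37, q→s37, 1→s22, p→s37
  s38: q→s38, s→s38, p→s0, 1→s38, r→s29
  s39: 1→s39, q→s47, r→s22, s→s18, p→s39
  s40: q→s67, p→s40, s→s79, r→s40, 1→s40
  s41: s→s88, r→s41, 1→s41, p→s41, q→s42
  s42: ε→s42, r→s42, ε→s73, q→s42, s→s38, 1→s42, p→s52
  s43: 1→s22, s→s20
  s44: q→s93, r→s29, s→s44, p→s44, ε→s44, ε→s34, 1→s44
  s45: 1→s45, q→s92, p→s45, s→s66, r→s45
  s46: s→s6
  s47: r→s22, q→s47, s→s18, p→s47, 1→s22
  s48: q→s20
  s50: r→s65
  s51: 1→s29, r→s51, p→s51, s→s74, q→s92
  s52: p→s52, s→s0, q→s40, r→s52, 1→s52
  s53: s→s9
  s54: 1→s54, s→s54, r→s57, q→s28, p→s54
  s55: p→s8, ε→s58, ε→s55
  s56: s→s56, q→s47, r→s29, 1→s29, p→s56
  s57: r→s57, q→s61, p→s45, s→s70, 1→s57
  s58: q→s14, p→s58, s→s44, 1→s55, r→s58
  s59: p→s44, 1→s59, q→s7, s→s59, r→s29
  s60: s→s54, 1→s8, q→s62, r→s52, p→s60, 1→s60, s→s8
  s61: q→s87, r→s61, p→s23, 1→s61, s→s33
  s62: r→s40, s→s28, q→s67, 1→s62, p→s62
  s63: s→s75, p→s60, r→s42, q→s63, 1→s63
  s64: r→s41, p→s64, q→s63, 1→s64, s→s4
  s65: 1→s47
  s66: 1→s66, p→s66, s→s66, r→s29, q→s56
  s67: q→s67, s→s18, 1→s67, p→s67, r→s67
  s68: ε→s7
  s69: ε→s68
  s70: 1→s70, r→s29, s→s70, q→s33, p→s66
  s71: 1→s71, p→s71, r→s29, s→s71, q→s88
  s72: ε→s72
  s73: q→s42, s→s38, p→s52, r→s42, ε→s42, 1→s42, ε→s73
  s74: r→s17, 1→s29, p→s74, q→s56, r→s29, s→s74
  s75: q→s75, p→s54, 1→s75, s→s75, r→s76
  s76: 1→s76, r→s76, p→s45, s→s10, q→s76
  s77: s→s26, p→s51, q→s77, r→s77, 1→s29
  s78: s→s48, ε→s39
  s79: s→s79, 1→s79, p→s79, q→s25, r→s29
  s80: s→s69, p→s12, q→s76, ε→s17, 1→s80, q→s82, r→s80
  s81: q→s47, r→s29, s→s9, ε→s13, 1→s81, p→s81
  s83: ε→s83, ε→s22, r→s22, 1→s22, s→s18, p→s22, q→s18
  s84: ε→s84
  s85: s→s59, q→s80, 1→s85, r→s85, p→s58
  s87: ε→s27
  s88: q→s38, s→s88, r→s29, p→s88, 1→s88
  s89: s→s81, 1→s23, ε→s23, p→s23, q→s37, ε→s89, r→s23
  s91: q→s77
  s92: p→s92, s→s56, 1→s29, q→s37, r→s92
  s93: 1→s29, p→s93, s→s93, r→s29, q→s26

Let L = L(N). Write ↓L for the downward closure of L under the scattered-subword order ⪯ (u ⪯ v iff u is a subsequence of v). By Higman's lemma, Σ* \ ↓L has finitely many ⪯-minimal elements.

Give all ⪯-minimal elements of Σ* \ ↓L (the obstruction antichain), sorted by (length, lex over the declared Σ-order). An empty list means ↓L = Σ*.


|Q|=94, |F|=62, |δ|=376 (32 ε).
min D↑ (58 st, q0=0, F={24}): 0:p→0,q→1,1→0,r→2,s→3 1:p→1,q→4,1→1,r→5,s→6 2:p→2,q→5,1→2,r→2,s→7 3:p→3,q→6,1→3,r→8,s→3 4:p→9,q→4,1→4,r→10,s→11 5:p→5,q→10,1→5,r→5,s→12 6:p→6,q→11,1→6,r→13,s→6 7:p→7,q→12,1→7,r→14,s→7 8:p→15,q→13,1→8,r→8,s→16 9:p→9,q→17,1→9,r→18,s→19 10:p→18,q→10,1→10,r→10,s→20 11:p→19,q→11,1→11,r→21,s→11 12:p→12,q→20,1→12,r→14,s→12 13:p→22,q→21,1→13,r→13,s→23 14:p→14,q→24,1→14,r→14,s→14 15:p→15,q→25,1→15,r→15,s→26 16:p→26,q→23,1→16,r→14,s→16 17:p→17,q→27,1→17,r→28,s→29 18:p→18,q→28,1→18,r→18,s→30 19:p→19,q→29,1→19,r→31,s→19 20:p→30,q→20,1→20,r→14,s→20 21:p→32,q→21,1→21,r→21,s→33 22:p→22,q→34,1→22,r→22,s→35 23:p→35,q→33,1→23,r→14,s→23 24:p→24,q→24,1→24,r→24,s→24 25:p→25,q→34,1→14,r→25,s→36 26:p→26,q→36,1→26,r→14,s→26 27:p→27,q→27,1→27,r→27,s→24 28:p→28,q→27,1→28,r→28,s→37 29:p→29,q→38,1→29,r→39,s→29 30:p→30,q→37,1→30,r→14,s→30 31:p→32,q→39,1→31,r→31,s→40 32:p→32,q→41,1→32,r→32,s→42 33:p→42,q→33,1→33,r→14,s→33 34:p→43,q→34,1→14,r→34,s→44 35:p→35,q→44,1→35,r→14,s→35 36:p→36,q→44,1→14,r→14,s→36 37:p→37,q→45,1→37,r→14,s→37 38:p→38,q→38,1→38,r→46,s→24 39:p→47,q→46,1→39,r→39,s→48 40:p→42,q→48,1→40,r→14,s→40 41:p→41,q→49,1→14,r→41,s→50 42:p→42,q→50,1→42,r→14,s→42 43:p→43,q→41,1→14,r→43,s→51 44:p→51,q→44,1→14,r→14,s→44 45:p→45,q→45,1→45,r→52,s→24 46:p→53,q→46,1→46,r→46,s→24 47:p→47,q→49,1→47,r→47,s→54 48:p→54,q→55,1→48,r→14,s→48 49:p→49,q→49,1→52,r→49,s→24 50:p→50,q→56,1→14,r→14,s→50 51:p→51,q→50,1→14,r→14,s→51 52:p→52,q→24,1→52,r→52,s→24 53:p→53,q→49,1→53,r→53,s→24 54:p→54,q→56,1→54,r→14,s→54 55:p→57,q→55,1→55,r→52,s→24 56:p→56,q→56,1→52,r→52,s→24 57:p→57,q→56,1→57,r→52,s→24 (ε-aug+det+¬).
'rsrq': run [76, 63, 36, 7, 1] end={s18} — reject; 4/4 del acc.
'qqpqqs': run [76, 65, 52, 42, 29, 14, 1] end={s18} — reject; 6/6 del acc.
'srpq1q': N↓-sim [76, 64, 50, 34, 17, 5, 1] end={s18} rej; 6/6 del acc.
3 minimals (antichain).

min(Σ*\↓L) = [rsrq, qqpqqs, srpq1q].


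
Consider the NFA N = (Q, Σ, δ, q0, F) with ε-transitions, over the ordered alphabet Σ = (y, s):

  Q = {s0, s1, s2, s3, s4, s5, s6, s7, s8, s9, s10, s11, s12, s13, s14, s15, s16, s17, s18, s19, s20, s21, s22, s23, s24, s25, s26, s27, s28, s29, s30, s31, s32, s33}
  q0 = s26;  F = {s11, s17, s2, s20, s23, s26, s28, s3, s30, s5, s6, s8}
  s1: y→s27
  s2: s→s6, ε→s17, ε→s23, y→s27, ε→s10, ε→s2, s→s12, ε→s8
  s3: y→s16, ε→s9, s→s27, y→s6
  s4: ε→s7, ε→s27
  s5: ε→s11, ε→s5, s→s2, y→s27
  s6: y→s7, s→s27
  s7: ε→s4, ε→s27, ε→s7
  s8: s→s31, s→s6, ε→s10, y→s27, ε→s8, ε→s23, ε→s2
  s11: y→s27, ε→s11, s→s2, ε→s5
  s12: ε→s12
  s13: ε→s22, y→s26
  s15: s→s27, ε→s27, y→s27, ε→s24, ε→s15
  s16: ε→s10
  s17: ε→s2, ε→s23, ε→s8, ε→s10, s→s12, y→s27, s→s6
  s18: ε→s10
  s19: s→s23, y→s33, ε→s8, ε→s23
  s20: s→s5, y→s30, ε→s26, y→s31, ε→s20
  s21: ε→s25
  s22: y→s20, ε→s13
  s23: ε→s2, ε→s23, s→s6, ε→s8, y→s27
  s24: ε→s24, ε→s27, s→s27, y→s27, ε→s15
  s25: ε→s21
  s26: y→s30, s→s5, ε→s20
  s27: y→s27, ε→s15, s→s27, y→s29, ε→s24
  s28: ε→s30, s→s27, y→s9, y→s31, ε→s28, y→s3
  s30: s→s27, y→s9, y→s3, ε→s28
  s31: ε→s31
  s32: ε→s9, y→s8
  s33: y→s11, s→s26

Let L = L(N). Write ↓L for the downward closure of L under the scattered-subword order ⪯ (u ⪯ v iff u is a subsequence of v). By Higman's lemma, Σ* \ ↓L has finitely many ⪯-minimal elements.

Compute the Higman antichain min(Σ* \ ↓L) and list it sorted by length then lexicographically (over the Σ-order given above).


|Q|=34, |F|=12, |δ|=98 (51 ε).
min D↑ (7 st, q0=0, F={4}): 0:y→1,s→2 1:y→3,s→4 2:y→4,s→5 3:y→6,s→4 4:y→4,s→4 5:y→4,s→6 6:y→4,s→4 [Hopcroft].
'ys': N↓-sim [23, 14, 4] end={s15,s24,s27,s29} rej; 2/2 single-dels accept.
'sy': run [23, 16, 6] end={s15,s24,s27,s29,s4,s7} ∉↓L; 2/2 del acc.
'yyyy': run [23, 14, 12, 9, 6] end={s15,s24,s27,s29,s4,s7} — reject; 4/4 single-dels accept.
'ssss': run [23, 16, 14, 9, 4] end={s15,s24,s27,s29} rej; 4/4 deletions ∈↓L.
4 words, ⪯-incomp.

A = [ys, sy, yyyy, ssss].


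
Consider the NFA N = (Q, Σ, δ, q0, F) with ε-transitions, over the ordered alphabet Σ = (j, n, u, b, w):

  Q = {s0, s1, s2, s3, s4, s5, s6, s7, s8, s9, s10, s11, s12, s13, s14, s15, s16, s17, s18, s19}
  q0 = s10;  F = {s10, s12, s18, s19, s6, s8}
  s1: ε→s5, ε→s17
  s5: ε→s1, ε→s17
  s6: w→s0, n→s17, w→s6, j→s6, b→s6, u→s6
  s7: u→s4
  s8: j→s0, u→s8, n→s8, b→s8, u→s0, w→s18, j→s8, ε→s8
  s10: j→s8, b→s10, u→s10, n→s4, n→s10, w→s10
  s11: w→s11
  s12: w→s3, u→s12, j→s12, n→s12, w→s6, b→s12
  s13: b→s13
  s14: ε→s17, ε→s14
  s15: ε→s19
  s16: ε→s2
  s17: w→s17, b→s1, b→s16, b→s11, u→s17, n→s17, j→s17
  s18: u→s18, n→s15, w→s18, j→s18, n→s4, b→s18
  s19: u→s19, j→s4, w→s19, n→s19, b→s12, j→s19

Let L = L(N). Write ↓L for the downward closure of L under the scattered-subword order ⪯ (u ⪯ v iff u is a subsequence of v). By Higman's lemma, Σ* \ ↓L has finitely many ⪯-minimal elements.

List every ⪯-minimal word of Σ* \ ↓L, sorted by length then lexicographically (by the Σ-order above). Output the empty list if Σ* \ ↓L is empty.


|Q|=20, |F|=6, |δ|=56 (9 ε).
min D↑ (7 st, q0=0, F={6}): 0:j→1,n→0,u→0,b→0,w→0 1:j→1,n→1,u→1,b→1,w→2 2:j→2,n→3,u→2,b→2,w→2 3:j→3,n→3,u→3,b→4,w→3 4:j→4,n→4,u→4,b→4,w→5 5:j→5,n→6,u→5,b→5,w→5 6:j→6,n→6,u→6,b→6,w→6.
'jwnbwn': N↓-sim [16, 15, 14, 13, 10, 9, 6] end={s1,s11,s16,s17,s2,s5} rej; 6/6 single-dels accept.
1 obstructions.

min(Σ*\↓L) = [jwnbwn].


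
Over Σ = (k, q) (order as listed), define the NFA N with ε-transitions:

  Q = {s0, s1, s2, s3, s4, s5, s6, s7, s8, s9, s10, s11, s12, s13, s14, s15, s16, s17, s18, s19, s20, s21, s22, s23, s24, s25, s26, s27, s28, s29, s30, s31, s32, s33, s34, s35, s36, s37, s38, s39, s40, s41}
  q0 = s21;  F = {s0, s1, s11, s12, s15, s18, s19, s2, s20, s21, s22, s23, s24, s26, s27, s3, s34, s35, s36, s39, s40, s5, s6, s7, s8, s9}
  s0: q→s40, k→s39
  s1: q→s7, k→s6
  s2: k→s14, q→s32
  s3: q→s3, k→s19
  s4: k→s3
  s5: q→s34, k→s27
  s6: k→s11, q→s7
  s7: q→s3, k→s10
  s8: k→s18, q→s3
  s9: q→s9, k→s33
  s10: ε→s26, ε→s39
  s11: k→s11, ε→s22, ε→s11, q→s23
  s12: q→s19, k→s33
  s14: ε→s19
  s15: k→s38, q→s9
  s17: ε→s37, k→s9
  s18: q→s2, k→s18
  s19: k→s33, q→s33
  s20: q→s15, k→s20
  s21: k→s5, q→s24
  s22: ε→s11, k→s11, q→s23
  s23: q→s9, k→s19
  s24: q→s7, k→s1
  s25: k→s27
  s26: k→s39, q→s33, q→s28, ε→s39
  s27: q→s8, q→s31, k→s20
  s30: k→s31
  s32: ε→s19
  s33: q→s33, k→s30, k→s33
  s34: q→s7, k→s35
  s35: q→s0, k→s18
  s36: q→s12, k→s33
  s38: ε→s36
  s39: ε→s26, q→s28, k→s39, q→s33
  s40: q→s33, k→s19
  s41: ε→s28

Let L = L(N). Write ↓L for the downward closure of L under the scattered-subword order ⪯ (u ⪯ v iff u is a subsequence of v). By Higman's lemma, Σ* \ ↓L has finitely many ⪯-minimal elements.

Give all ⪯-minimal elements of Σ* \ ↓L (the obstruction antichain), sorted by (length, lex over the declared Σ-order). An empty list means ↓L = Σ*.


|Q|=42, |F|=26, |δ|=74 (12 ε).
min D↑ (25 st, q0=0, F={17}): 0:k→1,q→2 1:k→3,q→4 2:k→5,q→6 3:k→7,q→8 4:k→9,q→6 5:k→10,q→6 6:k→11,q→12 7:k→7,q→13 8:k→14,q→12 9:k→14,q→15 10:k→16,q→6 11:k→11,q→17 12:k→18,q→12 13:k→19,q→20 14:k→14,q→21 15:k→11,q→22 16:k→16,q→23 17:k→17,q→17 18:k→17,q→17 19:k→17,q→24 20:k→17,q→20 21:k→18,q→18 22:k→18,q→17 23:k→18,q→20 24:k→17,q→18.
'qqkq': N↓-sim [34, 30, 18, 9, 4] end={s28,s30,s31,s33} — reject; 4/4 deletions ∈↓L.
'qqqkk': N↓-sim [34, 30, 18, 9, 4, 3] end={s30,s31,s33} ∉↓L; 5/5 single-dels accept.
'kkkqkk': |S_i|=[34, 32, 29, 21, 14, 8, 3] end={s30,s31,s33} — reject; 6/6 del acc.
'kkkqqk': N↓-sim [34, 32, 29, 21, 14, 7, 3] end={s30,s31,s33} ∉↓L; 6/6 single-dels accept.
'kkqqkk': |S_i|=[34, 32, 29, 23, 12, 5, 3] end={s30,s31,s33} ∉↓L; 6/6 single-dels accept.
'kqkqqq': run [34, 32, 25, 18, 13, 7, 3] end={s30,s31,s33} rej; 6/6 del acc.
6 obstructions.

min(Σ*\↓L) = [qqkq, qqqkk, kkkqkk, kkkqqk, kkqqkk, kqkqqq].


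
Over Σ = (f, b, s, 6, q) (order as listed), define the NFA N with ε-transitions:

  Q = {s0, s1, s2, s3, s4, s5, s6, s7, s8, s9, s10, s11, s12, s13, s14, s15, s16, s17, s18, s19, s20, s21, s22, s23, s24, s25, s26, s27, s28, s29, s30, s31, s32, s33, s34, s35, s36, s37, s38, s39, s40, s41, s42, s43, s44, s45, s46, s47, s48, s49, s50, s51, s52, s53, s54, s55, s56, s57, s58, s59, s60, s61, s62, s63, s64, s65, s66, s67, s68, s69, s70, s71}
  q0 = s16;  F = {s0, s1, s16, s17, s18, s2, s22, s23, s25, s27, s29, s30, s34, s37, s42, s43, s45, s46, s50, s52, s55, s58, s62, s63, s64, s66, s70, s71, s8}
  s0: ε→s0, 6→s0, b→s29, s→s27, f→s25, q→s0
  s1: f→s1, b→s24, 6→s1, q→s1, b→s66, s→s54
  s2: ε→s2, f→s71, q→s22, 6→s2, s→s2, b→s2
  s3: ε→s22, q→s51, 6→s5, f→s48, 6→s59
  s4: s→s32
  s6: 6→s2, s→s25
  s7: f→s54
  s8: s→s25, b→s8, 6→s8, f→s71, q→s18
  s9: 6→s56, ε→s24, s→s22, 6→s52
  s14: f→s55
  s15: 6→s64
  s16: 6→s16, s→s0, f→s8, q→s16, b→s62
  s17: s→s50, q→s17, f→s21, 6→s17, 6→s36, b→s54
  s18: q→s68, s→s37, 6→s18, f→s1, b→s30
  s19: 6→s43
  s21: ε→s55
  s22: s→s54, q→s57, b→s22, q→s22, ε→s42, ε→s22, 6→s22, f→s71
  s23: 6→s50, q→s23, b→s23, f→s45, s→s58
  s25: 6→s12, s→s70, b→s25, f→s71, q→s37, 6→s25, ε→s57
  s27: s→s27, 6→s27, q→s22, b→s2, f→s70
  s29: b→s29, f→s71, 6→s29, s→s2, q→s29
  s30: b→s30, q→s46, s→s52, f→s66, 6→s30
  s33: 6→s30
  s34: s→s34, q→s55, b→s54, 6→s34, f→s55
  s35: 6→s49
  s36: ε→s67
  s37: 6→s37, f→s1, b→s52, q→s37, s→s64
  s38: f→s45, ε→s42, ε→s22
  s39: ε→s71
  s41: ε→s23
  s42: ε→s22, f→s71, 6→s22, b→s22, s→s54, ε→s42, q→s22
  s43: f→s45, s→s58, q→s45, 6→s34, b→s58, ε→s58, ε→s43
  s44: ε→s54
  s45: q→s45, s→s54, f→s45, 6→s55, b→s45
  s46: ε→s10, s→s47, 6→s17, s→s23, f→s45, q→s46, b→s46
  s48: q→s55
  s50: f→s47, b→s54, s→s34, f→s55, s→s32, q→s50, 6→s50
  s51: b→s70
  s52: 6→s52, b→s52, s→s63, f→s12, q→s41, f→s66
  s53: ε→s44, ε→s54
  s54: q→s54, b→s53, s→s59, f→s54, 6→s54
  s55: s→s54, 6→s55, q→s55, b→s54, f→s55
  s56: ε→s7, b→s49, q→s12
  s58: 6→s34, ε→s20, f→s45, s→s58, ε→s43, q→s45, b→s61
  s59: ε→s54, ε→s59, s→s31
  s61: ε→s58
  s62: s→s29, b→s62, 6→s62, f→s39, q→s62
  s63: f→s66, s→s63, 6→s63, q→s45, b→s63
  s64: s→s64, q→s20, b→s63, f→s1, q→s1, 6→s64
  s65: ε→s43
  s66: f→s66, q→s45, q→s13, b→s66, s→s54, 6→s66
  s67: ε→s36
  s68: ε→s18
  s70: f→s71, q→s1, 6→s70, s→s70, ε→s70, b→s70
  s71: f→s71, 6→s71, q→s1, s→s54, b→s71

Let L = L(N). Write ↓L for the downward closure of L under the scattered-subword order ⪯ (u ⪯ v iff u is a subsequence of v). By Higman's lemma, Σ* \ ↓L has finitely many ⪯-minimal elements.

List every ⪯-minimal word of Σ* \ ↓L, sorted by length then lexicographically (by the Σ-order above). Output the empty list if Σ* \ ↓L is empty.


Antichain: [ffs, bfs, ssqs, fqbq6b].

|Q|=72, |F|=29, |δ|=213 (31 ε).
min D↑ (28 st, q0=0, F={9}): 0:f→1,b→2,s→3,6→0,q→0 1:f→4,b→1,s→5,6→1,q→6 2:f→4,b→2,s→7,6→2,q→2 3:f→5,b→7,s→8,6→3,q→3 4:f→4,b→4,s→9,6→4,q→10 5:f→4,b→5,s→11,6→5,q→12 6:f→10,b→13,s→12,6→6,q→6 7:f→4,b→7,s→14,6→7,q→7 8:f→11,b→14,s→8,6→8,q→15 9:f→9,b→9,s→9,6→9,q→9 10:f→10,b→16,s→9,6→10,q→10 11:f→4,b→11,s→11,6→11,q→10 12:f→10,b→17,s→18,6→12,q→12 13:f→16,b→13,s→17,6→13,q→19 14:f→4,b→14,s→14,6→14,q→15 15:f→4,b→15,s→9,6→15,q→15 16:f→16,b→16,s→9,6→16,q→20 17:f→16,b→17,s→21,6→17,q→22 18:f→10,b→21,s→18,6→18,q→10 19:f→20,b→19,s→22,6→23,q→19 20:f→20,b→20,s→9,6→24,q→20 21:f→16,b→21,s→21,6→21,q→20 22:f→20,b→22,s→25,6→26,q→22 23:f→24,b→9,s→26,6→23,q→23 24:f→24,b→9,s→9,6→24,q→24 25:f→20,b→25,s→25,6→27,q→20 26:f→24,b→9,s→27,6→26,q→26 27:f→24,b→9,s→27,6→27,q→24 [Hopcroft].
'ffs': run [49, 41, 15, 5] end={s31,s44,s53,s54,s59} ∉↓L; 3/3 single-dels accept.
'bfs': run [49, 46, 16, 5] end={s31,s44,s53,s54,s59} — reject; 3/3 del acc.
'ssqs': run [49, 36, 26, 16, 5] end={s31,s44,s53,s54,s59} ∉↓L; 4/4 single-dels accept.
'fqbq6b': N↓-sim [49, 41, 35, 30, 24, 14, 5] end={s31,s44,s53,s54,s59} ∉↓L; 6/6 del acc.
4 minimals (antichain).


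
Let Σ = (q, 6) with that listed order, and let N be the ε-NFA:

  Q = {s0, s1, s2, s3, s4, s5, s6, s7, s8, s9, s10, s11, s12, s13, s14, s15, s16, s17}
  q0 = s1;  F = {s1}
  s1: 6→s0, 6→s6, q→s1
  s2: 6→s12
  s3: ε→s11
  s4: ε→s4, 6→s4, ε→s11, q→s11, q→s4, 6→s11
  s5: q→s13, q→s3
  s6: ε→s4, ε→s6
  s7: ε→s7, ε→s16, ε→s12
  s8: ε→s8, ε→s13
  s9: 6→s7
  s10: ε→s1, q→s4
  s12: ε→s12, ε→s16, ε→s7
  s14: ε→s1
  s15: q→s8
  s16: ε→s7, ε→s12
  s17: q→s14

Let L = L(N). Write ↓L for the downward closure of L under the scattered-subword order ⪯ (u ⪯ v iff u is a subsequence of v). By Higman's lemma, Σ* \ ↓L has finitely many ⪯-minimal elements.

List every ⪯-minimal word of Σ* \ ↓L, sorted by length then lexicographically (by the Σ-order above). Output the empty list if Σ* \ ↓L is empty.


|Q|=18, |F|=1, |δ|=31 (17 ε).
min D↑ (2 st, q0=0, F={1}): 0:q→0,6→1 1:q→1,6→1.
'6': N↓-sim [5, 4] end={s0,s11,s4,s6} — reject; 1/1 del acc.
1 words, ⪯-incomp.

Antichain: [6].


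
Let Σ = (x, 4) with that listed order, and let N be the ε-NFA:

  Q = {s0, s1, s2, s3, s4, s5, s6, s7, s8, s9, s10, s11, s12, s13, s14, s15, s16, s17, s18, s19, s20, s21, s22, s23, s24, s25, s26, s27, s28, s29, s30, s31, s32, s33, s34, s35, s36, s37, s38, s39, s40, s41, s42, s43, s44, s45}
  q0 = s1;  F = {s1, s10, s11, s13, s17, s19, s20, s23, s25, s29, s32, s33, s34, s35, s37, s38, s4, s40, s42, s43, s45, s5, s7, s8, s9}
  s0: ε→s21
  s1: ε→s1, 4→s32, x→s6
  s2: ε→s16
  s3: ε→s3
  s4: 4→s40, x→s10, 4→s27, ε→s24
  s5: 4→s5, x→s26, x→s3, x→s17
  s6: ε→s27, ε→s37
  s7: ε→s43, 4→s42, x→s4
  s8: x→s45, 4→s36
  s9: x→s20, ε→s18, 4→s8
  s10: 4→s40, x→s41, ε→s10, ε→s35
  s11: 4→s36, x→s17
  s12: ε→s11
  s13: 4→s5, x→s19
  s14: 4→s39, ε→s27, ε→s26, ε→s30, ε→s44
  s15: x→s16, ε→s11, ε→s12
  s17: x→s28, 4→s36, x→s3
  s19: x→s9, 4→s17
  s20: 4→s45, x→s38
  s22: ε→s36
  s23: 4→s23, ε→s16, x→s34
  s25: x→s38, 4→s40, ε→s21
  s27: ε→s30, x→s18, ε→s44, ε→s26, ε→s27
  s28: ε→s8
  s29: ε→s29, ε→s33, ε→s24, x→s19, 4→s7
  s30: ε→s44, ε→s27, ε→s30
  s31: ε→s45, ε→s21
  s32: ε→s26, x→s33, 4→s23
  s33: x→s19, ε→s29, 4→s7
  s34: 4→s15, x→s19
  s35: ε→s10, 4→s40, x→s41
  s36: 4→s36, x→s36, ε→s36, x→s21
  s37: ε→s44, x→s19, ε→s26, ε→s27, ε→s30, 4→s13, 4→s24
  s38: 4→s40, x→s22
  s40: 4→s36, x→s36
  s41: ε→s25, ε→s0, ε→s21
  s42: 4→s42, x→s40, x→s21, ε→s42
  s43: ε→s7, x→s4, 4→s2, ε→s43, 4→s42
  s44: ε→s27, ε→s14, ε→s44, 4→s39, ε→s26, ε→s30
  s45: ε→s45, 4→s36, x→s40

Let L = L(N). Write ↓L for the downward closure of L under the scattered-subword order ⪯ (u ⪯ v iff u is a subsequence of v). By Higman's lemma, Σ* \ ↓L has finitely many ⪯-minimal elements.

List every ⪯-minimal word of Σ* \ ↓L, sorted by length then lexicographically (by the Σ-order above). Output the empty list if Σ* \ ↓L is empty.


|Q|=46, |F|=25, |δ|=118 (54 ε).
min D↑ (23 st, q0=0, F={14}): 0:x→1,4→2 1:x→3,4→4 2:x→5,4→6 3:x→7,4→8 4:x→3,4→9 5:x→3,4→10 6:x→11,4→6 7:x→12,4→13 8:x→13,4→14 9:x→8,4→9 10:x→15,4→16 11:x→3,4→17 12:x→18,4→19 13:x→19,4→14 14:x→14,4→14 15:x→20,4→21 16:x→21,4→16 17:x→8,4→14 18:x→14,4→21 19:x→21,4→14 20:x→22,4→21 21:x→14,4→14 22:x→18,4→21 [Hopcroft].
'xx44': |S_i|=[45, 42, 28, 15, 3] end={s21,s36,s39} ∉↓L; 4/4 del acc.
'x44x4': |S_i|=[45, 42, 37, 19, 10, 2] end={s21,s36} — reject; 5/5 single-dels accept.
'44x44': N↓-sim [45, 42, 38, 32, 19, 3] end={s21,s36,s39} ∉↓L; 5/5 single-dels accept.
'xxxxxx': N↓-sim [45, 42, 28, 17, 10, 5, 3] end={s21,s22,s36} — reject; 6/6 del acc.
'4x4x4x': |S_i|=[45, 42, 38, 32, 25, 10, 3] end={s18,s21,s36} ∉↓L; 6/6 single-dels accept.
'4x44xx': run [45, 42, 38, 32, 13, 4, 2] end={s21,s36} ∉↓L; 6/6 deletions ∈↓L.
6 obstructions.

A = [xx44, x44x4, 44x44, xxxxxx, 4x4x4x, 4x44xx].


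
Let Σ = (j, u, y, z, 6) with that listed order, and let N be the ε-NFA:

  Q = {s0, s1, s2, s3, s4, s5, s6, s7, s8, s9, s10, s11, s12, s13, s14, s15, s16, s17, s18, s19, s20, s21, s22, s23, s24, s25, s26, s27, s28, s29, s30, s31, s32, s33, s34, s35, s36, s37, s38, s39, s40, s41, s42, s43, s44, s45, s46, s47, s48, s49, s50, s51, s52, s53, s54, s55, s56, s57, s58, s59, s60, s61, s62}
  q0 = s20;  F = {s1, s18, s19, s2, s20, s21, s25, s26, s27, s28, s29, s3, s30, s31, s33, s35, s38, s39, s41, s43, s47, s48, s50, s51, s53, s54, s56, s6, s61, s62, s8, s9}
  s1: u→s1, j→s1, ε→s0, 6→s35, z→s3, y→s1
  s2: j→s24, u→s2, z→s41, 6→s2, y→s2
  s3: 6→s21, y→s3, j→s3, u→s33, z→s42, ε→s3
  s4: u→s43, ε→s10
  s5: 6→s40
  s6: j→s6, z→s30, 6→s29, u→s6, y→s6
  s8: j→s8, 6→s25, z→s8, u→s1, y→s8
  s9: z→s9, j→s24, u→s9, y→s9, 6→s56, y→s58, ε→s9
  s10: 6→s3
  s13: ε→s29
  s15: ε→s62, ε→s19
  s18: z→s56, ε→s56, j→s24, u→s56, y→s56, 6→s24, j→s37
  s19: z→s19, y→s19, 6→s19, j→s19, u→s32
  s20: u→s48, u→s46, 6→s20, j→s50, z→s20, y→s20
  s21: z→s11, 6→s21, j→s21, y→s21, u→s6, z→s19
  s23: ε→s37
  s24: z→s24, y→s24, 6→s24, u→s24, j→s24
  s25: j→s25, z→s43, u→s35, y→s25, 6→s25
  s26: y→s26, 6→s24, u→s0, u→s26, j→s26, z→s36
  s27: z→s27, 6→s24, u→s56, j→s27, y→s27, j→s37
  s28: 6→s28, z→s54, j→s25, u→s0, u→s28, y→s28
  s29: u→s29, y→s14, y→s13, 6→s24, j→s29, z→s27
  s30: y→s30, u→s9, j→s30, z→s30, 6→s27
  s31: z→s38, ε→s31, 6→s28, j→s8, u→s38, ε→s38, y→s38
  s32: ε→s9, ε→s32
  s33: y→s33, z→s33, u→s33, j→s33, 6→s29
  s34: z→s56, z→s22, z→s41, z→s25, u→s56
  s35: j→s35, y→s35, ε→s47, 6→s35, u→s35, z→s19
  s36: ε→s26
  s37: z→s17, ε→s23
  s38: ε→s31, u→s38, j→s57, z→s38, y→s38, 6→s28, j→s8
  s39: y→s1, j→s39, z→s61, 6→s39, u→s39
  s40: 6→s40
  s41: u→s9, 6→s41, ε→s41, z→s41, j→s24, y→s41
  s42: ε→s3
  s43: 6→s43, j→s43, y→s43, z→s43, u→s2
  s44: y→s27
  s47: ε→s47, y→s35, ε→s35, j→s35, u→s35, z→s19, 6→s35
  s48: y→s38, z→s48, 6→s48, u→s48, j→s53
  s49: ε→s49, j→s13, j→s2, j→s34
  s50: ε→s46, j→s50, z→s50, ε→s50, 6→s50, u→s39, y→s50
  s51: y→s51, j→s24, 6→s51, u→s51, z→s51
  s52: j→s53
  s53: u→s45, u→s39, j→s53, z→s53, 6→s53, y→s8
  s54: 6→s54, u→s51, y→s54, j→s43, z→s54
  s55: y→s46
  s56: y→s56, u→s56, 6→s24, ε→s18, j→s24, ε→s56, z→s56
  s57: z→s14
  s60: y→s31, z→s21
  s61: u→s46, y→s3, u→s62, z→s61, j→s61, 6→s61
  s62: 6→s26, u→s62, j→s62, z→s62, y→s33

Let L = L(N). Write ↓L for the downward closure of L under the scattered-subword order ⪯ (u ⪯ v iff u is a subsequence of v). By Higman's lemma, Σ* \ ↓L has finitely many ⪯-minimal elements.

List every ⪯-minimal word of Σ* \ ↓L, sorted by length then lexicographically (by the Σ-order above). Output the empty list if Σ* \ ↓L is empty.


|Q|=63, |F|=32, |δ|=221 (26 ε).
min D↑ (30 st, q0=0, F={24}): 0:j→1,u→2,y→0,z→0,6→0 1:j→1,u→3,y→1,z→1,6→1 2:j→4,u→2,y→5,z→2,6→2 3:j→3,u→3,y→6,z→7,6→3 4:j→4,u→3,y→8,z→4,6→4 5:j→8,u→5,y→5,z→5,6→9 6:j→6,u→6,y→6,z→10,6→11 7:j→7,u→12,y→10,z→7,6→7 8:j→8,u→6,y→8,z→8,6→13 9:j→13,u→9,y→9,z→14,6→9 10:j→10,u→15,y→10,z→10,6→16 11:j→11,u→11,y→11,z→17,6→11 12:j→12,u→12,y→15,z→12,6→18 13:j→13,u→11,y→13,z→19,6→13 14:j→19,u→20,y→14,z→14,6→14 15:j→15,u→15,y→15,z→15,6→21 16:j→16,u→22,y→16,z→17,6→16 17:j→17,u→23,y→17,z→17,6→17 18:j→18,u→18,y→18,z→18,6→24 19:j→19,u→25,y→19,z→19,6→19 20:j→24,u→20,y→20,z→20,6→20 21:j→21,u→21,y→21,z→26,6→24 22:j→22,u→22,y→22,z→27,6→21 23:j→24,u→23,y→23,z→23,6→28 24:j→24,u→24,y→24,z→24,6→24 25:j→24,u→25,y→25,z→29,6→25 26:j→26,u→28,y→26,z→26,6→24 27:j→27,u→23,y→27,z→27,6→26 28:j→24,u→28,y→28,z→28,6→24 29:j→24,u→23,y→29,z→29,6→29 [Hopcroft].
'juzu66': |S_i|=[47, 40, 34, 28, 21, 13, 1] end={s24} ∉↓L; 6/6 deletions ∈↓L.
'uy6zuj': N↓-sim [47, 45, 38, 28, 18, 12, 4] end={s17,s23,s24,s37} ∉↓L; 6/6 del acc.
2 words, ⪯-incomp.

A = [juzu66, uy6zuj].
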